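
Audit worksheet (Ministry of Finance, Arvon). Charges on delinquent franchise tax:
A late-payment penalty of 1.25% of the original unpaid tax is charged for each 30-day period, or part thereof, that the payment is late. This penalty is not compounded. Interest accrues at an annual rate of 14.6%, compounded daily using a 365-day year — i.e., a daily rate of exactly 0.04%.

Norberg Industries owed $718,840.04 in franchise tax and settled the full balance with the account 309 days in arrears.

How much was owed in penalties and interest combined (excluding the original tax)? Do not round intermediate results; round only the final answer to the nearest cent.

$193,393.27

Penalty periods: ⌈309/30⌉ = 11; penalty = 11 × 1.25% × $718,840.04 = $98,840.51…
Interest: $718,840.04 × ((1 + 0.0004)^309 − 1) = $718,840.04 × 0.13153519… = $94,552.7618…
Penalties + interest = $98,840.5055 + $94,552.7618… = $193,393.27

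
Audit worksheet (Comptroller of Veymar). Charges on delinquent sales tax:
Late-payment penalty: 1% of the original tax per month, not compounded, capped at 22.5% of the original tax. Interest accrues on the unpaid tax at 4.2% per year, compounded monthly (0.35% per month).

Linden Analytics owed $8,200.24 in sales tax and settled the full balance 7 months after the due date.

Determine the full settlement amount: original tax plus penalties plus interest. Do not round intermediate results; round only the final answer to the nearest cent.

$8,977.28

Penalty: 7 × 1% × $8,200.24 = $574.02… (below the 22.5% cap of $1,845.05…)
Interest: $8,200.24 × ((1 + 0.0035)^7 − 1) = $8,200.24 × 0.0247588… = $203.0277…
Total = $8,200.24 + $574.0168 + $203.0277… = $8,977.28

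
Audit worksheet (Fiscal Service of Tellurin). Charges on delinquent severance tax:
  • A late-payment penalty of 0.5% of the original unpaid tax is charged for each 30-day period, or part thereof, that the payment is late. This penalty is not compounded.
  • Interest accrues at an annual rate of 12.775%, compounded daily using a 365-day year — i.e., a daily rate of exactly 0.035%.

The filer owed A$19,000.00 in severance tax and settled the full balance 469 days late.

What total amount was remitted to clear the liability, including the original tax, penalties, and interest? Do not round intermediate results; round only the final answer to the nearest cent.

A$23,908.79

Penalty periods: ⌈469/30⌉ = 16; penalty = 16 × 0.5% × A$19,000.00 = A$1,520.00
Interest: A$19,000.00 × ((1 + 0.00035)^469 − 1) = A$19,000.00 × 0.17835722… = A$3,388.7871…
Total = A$19,000.00 + A$1,520.0000 + A$3,388.7871… = A$23,908.79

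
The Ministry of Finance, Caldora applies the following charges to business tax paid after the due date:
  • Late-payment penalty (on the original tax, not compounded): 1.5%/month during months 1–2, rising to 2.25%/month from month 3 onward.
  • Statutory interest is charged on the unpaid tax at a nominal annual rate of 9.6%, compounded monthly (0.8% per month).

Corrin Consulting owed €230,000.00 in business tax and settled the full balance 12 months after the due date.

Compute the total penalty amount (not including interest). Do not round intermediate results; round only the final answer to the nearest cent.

Penalty, months 1–2: 2 × 1.5% × €230,000.00 = €6,900.00
Penalty, months 3–12: 10 × 2.25% × €230,000.00 = €51,750.00
Total penalty = €6,900.00 + €51,750.00 = €58,650.00

€58,650.00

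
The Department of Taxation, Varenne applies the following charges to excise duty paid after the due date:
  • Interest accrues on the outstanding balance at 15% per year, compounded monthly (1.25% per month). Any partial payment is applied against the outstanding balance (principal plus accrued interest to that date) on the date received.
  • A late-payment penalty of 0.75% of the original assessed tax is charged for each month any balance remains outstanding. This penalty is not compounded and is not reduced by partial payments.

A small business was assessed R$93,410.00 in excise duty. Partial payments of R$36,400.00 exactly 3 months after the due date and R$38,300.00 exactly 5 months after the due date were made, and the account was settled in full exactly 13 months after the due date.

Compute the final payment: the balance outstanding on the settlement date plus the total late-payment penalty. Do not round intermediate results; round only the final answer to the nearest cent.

Balance at month 3: R$93,410.0000 × (1 + 0.0125)^3 = R$96,956.8434…
After R$36,400.00 payment: R$96,956.8434… − R$36,400.00 = R$60,556.8434…
Balance at month 5: R$60,556.8434… × (1 + 0.0125)^2 = R$62,080.2265…
After R$38,300.00 payment: R$62,080.2265… − R$38,300.00 = R$23,780.2265…
Balance at month 13: R$23,780.2265… × (1 + 0.0125)^8 = R$26,264.9296…
Penalty: 13 × 0.75% × R$93,410.00 = R$9,107.48…
Final settlement = outstanding balance + penalty = R$26,264.9296… + R$9,107.48… = R$35,372.40

R$35,372.40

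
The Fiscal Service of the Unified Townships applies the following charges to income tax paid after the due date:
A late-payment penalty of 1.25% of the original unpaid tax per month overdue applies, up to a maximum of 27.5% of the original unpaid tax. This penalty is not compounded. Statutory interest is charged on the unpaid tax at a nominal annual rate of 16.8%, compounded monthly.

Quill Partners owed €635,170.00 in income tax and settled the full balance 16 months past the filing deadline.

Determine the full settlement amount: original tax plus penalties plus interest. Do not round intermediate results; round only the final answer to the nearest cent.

€920,443.25

Penalty: 16 × 1.25% × €635,170.00 = €127,034.00 (below the 27.5% cap of €174,671.75)
Interest (16.8%/yr ÷ 12 = 1.4%/month): €635,170.00 × ((1 + 0.014)^16 − 1) = €158,239.2465…
Total = €635,170.00 + €127,034.0000 + €158,239.2465… = €920,443.25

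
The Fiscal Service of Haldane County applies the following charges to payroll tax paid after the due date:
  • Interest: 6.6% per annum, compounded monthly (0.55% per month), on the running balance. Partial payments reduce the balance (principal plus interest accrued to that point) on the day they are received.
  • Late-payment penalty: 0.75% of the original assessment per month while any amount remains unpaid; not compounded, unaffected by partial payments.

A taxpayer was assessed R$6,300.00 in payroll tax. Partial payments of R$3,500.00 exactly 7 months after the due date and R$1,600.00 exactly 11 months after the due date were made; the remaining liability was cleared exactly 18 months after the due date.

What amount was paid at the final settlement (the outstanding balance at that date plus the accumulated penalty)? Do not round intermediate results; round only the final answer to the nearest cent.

Balance at month 7: R$6,300.0000 × (1 + 0.0055)^7 = R$6,546.5890…
After R$3,500.00 payment: R$6,546.5890… − R$3,500.00 = R$3,046.5890…
Balance at month 11: R$3,046.5890… × (1 + 0.0055)^4 = R$3,114.1689…
After R$1,600.00 payment: R$3,114.1689… − R$1,600.00 = R$1,514.1689…
Balance at month 18: R$1,514.1689… × (1 + 0.0055)^7 = R$1,573.4352…
Penalty: 18 × 0.75% × R$6,300.00 = R$850.50
Final settlement = outstanding balance + penalty = R$1,573.4352… + R$850.50 = R$2,423.94

R$2,423.94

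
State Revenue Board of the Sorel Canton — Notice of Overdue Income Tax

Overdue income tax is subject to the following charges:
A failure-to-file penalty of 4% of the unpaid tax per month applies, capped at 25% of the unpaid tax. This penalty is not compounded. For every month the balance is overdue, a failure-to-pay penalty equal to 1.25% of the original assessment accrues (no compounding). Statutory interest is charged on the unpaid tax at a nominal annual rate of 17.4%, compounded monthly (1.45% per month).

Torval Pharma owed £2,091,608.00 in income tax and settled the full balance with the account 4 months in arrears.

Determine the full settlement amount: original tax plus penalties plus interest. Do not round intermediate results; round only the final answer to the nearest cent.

Failure-to-file: 4 × 4% × £2,091,608.00 = £334,657.28 (under the 25% cap)
Failure-to-pay penalty: 4 × 1.25% × £2,091,608.00 = £104,580.40
Interest: £2,091,608.00 × ((1 + 0.0145)^4 − 1) = £2,091,608.00 × 0.0592737… = £123,977.4261…
Total = £2,091,608.00 + £439,237.6800 + £123,977.4261… = £2,654,823.11

£2,654,823.11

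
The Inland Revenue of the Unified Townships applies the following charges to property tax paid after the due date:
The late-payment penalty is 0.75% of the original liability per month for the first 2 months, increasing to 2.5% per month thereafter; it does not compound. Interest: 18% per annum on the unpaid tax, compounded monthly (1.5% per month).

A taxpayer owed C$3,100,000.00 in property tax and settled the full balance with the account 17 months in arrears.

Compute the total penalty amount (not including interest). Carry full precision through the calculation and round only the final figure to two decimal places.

Penalty, months 1–2: 2 × 0.75% × C$3,100,000.00 = C$46,500.00
Penalty, months 3–17: 15 × 2.5% × C$3,100,000.00 = C$1,162,500.00
Total penalty = C$46,500.00 + C$1,162,500.00 = C$1,209,000.00

C$1,209,000.00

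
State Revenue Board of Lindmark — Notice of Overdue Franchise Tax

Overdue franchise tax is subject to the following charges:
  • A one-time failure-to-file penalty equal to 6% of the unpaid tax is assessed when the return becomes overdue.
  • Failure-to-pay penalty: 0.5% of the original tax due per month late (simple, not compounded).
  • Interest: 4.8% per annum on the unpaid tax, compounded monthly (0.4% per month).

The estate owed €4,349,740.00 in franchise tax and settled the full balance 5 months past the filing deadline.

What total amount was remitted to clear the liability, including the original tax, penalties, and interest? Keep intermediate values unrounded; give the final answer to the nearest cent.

Failure-to-file penalty: 6% × €4,349,740.00 = €260,984.40
Failure-to-pay penalty = 0.5% × €4,349,740.00 × 5 mo = €108,743.50
Interest: €4,349,740.00 × ((1 + 0.004)^5 − 1) = €4,349,740.00 × 0.0201606… = €87,693.5478…
Total = €4,349,740.00 + €369,727.9000 + €87,693.5478… = €4,807,161.45

€4,807,161.45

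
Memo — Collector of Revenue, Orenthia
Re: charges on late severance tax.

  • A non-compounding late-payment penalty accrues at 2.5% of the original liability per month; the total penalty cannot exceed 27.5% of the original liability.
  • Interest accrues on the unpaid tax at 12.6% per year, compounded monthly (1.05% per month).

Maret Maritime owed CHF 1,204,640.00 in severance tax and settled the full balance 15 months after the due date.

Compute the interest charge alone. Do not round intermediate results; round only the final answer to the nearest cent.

CHF 204,330.98

Interest: CHF 1,204,640.00 × ((1 + 0.0105)^15 − 1) = CHF 1,204,640.00 × 0.1696200… = CHF 204,330.9779…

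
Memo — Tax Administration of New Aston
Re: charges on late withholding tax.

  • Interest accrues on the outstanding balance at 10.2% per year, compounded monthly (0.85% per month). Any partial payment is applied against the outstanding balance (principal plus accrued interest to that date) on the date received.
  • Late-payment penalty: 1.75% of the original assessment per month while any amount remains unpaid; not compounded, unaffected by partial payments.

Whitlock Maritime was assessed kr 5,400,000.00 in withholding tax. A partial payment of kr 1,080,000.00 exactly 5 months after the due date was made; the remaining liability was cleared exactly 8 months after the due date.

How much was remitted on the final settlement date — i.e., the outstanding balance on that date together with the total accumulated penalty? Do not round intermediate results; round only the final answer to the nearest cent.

kr 5,426,537.14

Balance at month 5: kr 5,400,000.0000 × (1 + 0.0085)^5 = kr 5,633,434.8039…
After kr 1,080,000.00 payment: kr 5,633,434.8039… − kr 1,080,000.00 = kr 4,553,434.8039…
Balance at month 8: kr 4,553,434.8039… × (1 + 0.0085)^3 = kr 4,670,537.1448…
Penalty: 8 × 1.75% × kr 5,400,000.00 = kr 756,000.00
Final settlement = outstanding balance + penalty = kr 4,670,537.1448… + kr 756,000.00 = kr 5,426,537.14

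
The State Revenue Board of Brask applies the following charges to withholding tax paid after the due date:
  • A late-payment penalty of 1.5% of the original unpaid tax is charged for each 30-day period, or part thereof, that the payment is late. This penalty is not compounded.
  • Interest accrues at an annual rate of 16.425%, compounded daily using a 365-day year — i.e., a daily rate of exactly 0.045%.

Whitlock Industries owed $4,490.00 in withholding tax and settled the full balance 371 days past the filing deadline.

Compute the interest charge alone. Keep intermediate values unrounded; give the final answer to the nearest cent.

$815.61

Interest: $4,490.00 × ((1 + 0.00045)^371 − 1) = $4,490.00 × 0.18165080… = $815.6121…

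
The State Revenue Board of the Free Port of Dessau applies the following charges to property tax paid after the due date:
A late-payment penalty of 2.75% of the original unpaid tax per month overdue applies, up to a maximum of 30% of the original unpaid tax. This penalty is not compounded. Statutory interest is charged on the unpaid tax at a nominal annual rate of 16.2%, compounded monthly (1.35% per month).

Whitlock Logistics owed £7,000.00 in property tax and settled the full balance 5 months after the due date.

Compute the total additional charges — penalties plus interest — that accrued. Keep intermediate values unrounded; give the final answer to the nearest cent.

£1,447.93

Penalty: 5 × 2.75% × £7,000.00 = £962.50 (below the 30% cap of £2,100.00)
Interest: £7,000.00 × ((1 + 0.0135)^5 − 1) = £7,000.00 × 0.0693473… = £485.4309…
Penalties + interest = £962.5000 + £485.4309… = £1,447.93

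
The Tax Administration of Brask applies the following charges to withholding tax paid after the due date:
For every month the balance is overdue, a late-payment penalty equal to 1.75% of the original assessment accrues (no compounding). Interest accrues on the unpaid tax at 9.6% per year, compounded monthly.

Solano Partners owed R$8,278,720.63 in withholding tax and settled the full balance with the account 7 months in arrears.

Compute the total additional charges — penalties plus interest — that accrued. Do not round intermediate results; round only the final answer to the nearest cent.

Late-payment penalty: 7 × 1.75% × R$8,278,720.63 = R$1,014,143.28…
Interest (9.6%/yr ÷ 12 = 0.8%/month): R$8,278,720.63 × ((1 + 0.008)^7 − 1) = R$474,884.5030…
Penalties + interest = R$1,014,143.2772… + R$474,884.5030… = R$1,489,027.78

R$1,489,027.78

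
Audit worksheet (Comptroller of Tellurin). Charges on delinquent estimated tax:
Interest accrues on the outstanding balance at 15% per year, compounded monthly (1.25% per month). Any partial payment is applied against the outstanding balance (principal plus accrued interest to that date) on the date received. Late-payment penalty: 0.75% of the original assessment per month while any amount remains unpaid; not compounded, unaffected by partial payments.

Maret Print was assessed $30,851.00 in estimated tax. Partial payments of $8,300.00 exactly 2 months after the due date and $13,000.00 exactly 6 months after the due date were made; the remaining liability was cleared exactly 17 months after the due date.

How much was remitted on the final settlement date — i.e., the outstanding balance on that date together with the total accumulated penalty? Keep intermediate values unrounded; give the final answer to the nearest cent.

Balance at month 2: $30,851.0000 × (1 + 0.0125)^2 = $31,627.0955…
After $8,300.00 payment: $31,627.0955… − $8,300.00 = $23,327.0955…
Balance at month 6: $23,327.0955… × (1 + 0.0125)^4 = $24,515.5022…
After $13,000.00 payment: $24,515.5022… − $13,000.00 = $11,515.5022…
Balance at month 17: $11,515.5022… × (1 + 0.0125)^11 = $13,201.6506…
Penalty: 17 × 0.75% × $30,851.00 = $3,933.50…
Final settlement = outstanding balance + penalty = $13,201.6506… + $3,933.50… = $17,135.15

$17,135.15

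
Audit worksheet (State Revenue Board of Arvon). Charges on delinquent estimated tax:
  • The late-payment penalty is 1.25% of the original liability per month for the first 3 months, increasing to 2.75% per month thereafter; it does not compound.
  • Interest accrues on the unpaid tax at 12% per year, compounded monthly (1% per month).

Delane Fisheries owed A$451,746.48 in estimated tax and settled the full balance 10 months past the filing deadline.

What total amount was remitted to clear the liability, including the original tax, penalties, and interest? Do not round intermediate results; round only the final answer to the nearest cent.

Penalty, months 1–3: 3 × 1.25% × A$451,746.48 = A$16,940.49…
Penalty, months 4–10: 7 × 2.75% × A$451,746.48 = A$86,961.20…
Interest: A$451,746.48 × ((1 + 0.01)^10 − 1) = A$451,746.48 × 0.1046221… = A$47,262.6769…
Total = A$451,746.48 + A$103,901.6904 + A$47,262.6769… = A$602,910.85

A$602,910.85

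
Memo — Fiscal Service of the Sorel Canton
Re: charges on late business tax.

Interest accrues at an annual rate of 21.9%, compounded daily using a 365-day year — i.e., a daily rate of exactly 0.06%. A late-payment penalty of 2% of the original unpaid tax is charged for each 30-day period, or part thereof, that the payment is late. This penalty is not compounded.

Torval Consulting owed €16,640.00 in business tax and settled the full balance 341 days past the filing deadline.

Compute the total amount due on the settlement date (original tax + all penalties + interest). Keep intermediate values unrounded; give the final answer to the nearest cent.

Penalty periods: ⌈341/30⌉ = 12; penalty = 12 × 2% × €16,640.00 = €3,993.60
Interest: €16,640.00 × ((1 + 0.0006)^341 − 1) = €16,640.00 × 0.22695887… = €3,776.5956…
Total = €16,640.00 + €3,993.6000 + €3,776.5956… = €24,410.20

€24,410.20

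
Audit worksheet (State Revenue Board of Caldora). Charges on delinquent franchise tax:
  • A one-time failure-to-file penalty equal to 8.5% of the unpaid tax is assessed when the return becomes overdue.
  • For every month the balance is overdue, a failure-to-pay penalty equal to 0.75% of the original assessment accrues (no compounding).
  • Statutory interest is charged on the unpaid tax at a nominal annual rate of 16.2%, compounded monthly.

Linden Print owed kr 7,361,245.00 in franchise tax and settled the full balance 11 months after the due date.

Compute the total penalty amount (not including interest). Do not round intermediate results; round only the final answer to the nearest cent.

kr 1,233,008.54

Failure-to-file penalty: 8.5% × kr 7,361,245.00 = kr 625,705.83…
Failure-to-pay penalty = 0.75% × kr 7,361,245.00 × 11 mo = kr 607,302.71…
Total penalty = kr 625,705.83… + kr 607,302.71… = kr 1,233,008.54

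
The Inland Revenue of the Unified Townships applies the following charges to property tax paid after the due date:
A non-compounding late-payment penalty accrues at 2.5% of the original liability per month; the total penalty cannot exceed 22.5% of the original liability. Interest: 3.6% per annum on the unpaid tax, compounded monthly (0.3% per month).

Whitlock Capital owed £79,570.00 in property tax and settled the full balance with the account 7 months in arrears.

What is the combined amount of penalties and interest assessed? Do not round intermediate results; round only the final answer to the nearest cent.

£15,610.83

Penalty: 7 × 2.5% × £79,570.00 = £13,924.75 (below the 22.5% cap of £17,903.25)
Interest: £79,570.00 × ((1 + 0.003)^7 − 1) = £79,570.00 × 0.0211899… = £1,686.0841…
Penalties + interest = £13,924.7500 + £1,686.0841… = £15,610.83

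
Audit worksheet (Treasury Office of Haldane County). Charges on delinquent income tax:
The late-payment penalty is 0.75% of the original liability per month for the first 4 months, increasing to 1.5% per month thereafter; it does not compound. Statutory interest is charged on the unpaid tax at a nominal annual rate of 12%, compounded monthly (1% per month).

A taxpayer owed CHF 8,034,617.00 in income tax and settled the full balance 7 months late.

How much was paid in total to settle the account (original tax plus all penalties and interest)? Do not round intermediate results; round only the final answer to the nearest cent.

Penalty, months 1–4: 4 × 0.75% × CHF 8,034,617.00 = CHF 241,038.51
Penalty, months 5–7: 3 × 1.5% × CHF 8,034,617.00 = CHF 361,557.77…
Interest: CHF 8,034,617.00 × ((1 + 0.01)^7 − 1) = CHF 8,034,617.00 × 0.0721354… = CHF 579,579.9263…
Total = CHF 8,034,617.00 + CHF 602,596.2750 + CHF 579,579.9263… = CHF 9,216,793.20

CHF 9,216,793.20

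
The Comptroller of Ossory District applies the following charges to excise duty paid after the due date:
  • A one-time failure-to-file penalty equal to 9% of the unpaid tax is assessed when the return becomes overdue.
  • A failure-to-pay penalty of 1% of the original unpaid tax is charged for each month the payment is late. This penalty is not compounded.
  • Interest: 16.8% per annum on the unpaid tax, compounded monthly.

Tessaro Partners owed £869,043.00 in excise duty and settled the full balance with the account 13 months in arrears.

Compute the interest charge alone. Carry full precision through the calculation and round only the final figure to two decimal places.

£172,158.25

Interest (16.8%/yr ÷ 12 = 1.4%/month): £869,043.00 × ((1 + 0.014)^13 − 1) = £172,158.2497…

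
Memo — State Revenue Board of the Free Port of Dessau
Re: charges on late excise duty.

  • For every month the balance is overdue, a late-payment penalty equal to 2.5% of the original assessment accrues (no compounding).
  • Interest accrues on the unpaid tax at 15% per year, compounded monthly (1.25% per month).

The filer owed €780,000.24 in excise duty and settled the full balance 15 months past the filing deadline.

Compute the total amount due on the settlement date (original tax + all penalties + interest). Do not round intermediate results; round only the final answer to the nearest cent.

€1,232,267.14

Late-payment penalty: 15 × 2.5% × €780,000.24 = €292,500.09
Interest: €780,000.24 × ((1 + 0.0125)^15 − 1) = €780,000.24 × 0.2048292… = €159,766.8118…
Total = €780,000.24 + €292,500.0900 + €159,766.8118… = €1,232,267.14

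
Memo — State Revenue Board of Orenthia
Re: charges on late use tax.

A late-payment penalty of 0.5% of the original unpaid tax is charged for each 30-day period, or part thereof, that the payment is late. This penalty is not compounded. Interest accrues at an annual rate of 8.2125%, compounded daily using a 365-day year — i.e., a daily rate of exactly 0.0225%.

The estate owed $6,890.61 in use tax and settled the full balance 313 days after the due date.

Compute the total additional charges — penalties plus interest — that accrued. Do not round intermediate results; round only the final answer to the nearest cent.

Penalty periods: ⌈313/30⌉ = 11; penalty = 11 × 0.5% × $6,890.61 = $378.98…
Interest: $6,890.61 × ((1 + 0.000225)^313 − 1) = $6,890.61 × 0.07295559… = $502.7085…
Penalties + interest = $378.9836… + $502.7085… = $881.69

$881.69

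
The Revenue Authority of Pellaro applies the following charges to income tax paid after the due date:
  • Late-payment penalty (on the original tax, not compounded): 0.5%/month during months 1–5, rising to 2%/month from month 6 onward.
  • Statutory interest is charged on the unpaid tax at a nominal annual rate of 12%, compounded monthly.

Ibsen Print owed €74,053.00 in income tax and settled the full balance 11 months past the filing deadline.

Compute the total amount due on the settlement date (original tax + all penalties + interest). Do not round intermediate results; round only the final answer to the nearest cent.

€93,356.27

Penalty, months 1–5: 5 × 0.5% × €74,053.00 = €1,851.33…
Penalty, months 6–11: 6 × 2% × €74,053.00 = €8,886.36
Interest (12%/yr ÷ 12 = 1%/month): €74,053.00 × ((1 + 0.01)^11 − 1) = €8,565.5881…
Total = €74,053.00 + €10,737.6850 + €8,565.5881… = €93,356.27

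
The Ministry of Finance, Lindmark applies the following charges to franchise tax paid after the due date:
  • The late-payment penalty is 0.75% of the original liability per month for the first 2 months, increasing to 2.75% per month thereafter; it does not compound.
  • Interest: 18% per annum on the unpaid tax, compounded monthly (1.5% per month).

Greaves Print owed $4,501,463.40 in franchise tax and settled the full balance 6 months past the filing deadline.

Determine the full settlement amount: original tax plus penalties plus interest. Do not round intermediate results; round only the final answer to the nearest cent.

$5,484,777.76

Penalty, months 1–2: 2 × 0.75% × $4,501,463.40 = $67,521.95…
Penalty, months 3–6: 4 × 2.75% × $4,501,463.40 = $495,160.97…
Interest: $4,501,463.40 × ((1 + 0.015)^6 − 1) = $4,501,463.40 × 0.0934433… = $420,631.4326…
Total = $4,501,463.40 + $562,682.9250 + $420,631.4326… = $5,484,777.76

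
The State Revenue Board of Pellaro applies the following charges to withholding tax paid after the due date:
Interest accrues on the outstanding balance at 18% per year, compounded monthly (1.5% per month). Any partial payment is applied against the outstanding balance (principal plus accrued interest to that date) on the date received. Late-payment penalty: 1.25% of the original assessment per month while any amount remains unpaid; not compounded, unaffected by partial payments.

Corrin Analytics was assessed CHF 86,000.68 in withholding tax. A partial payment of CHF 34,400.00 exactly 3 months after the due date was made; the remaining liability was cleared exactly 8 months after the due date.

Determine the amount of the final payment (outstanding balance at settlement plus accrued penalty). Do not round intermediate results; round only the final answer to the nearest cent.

Balance at month 3: CHF 86,000.6800 × (1 + 0.015)^3 = CHF 89,929.0513…
After CHF 34,400.00 payment: CHF 89,929.0513… − CHF 34,400.00 = CHF 55,529.0513…
Balance at month 8: CHF 55,529.0513… × (1 + 0.015)^5 = CHF 59,820.5587…
Penalty: 8 × 1.25% × CHF 86,000.68 = CHF 8,600.07…
Final settlement = outstanding balance + penalty = CHF 59,820.5587… + CHF 8,600.07… = CHF 68,420.63

CHF 68,420.63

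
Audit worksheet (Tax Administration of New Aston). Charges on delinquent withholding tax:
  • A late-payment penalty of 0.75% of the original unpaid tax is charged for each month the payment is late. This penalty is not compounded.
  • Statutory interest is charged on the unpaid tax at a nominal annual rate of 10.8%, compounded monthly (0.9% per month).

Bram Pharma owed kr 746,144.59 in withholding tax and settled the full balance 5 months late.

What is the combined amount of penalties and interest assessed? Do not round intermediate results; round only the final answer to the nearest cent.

Late-payment penalty: 5 × 0.75% × kr 746,144.59 = kr 27,980.42…
Interest: kr 746,144.59 × ((1 + 0.009)^5 − 1) = kr 746,144.59 × 0.0458173… = kr 34,186.3476…
Penalties + interest = kr 27,980.4221… + kr 34,186.3476… = kr 62,166.77

kr 62,166.77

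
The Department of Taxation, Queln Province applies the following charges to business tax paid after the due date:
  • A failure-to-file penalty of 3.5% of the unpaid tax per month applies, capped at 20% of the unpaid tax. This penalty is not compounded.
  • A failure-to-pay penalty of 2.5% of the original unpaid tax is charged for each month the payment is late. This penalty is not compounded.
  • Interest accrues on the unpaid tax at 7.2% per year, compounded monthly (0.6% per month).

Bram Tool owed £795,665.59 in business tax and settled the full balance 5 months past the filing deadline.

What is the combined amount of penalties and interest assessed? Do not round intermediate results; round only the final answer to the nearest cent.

Failure-to-file: 5 × 3.5% × £795,665.59 = £139,241.48… (under the 20% cap)
Failure-to-pay penalty = 2.5% × £795,665.59 × 5 mo = £99,458.20…
Interest: £795,665.59 × ((1 + 0.006)^5 − 1) = £795,665.59 × 0.0303622… = £24,158.1311…
Penalties + interest = £238,699.6770 + £24,158.1311… = £262,857.81

£262,857.81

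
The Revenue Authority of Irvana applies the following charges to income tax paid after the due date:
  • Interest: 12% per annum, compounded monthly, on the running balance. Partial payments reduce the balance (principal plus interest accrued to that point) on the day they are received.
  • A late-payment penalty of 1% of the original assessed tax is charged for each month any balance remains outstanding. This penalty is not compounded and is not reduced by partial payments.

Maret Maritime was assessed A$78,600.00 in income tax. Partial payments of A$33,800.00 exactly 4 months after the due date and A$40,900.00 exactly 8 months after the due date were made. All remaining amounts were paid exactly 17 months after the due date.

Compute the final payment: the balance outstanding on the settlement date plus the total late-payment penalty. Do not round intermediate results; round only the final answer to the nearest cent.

Monthly rate = 12% ÷ 12 = 1%
Balance at month 4: A$78,600.0000 × (1 + 0.01)^4 = A$81,791.4752…
After A$33,800.00 payment: A$81,791.4752… − A$33,800.00 = A$47,991.4752…
Balance at month 8: A$47,991.4752… × (1 + 0.01)^4 = A$49,940.1215…
After A$40,900.00 payment: A$49,940.1215… − A$40,900.00 = A$9,040.1215…
Balance at month 17: A$9,040.1215… × (1 + 0.01)^9 = A$9,887.0478…
Penalty: 17 × 1% × A$78,600.00 = A$13,362.00
Final settlement = outstanding balance + penalty = A$9,887.0478… + A$13,362.00 = A$23,249.05

A$23,249.05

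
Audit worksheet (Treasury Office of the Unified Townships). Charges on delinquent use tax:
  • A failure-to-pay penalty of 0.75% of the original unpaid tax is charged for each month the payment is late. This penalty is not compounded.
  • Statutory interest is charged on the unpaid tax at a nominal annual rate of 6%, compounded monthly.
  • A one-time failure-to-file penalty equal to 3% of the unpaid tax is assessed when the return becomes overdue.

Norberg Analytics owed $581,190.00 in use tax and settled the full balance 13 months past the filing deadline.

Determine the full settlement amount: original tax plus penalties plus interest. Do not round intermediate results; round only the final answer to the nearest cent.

Failure-to-file penalty: 3% × $581,190.00 = $17,435.70
Failure-to-pay penalty = 0.75% × $581,190.00 × 13 mo = $56,666.03…
Interest (6%/yr ÷ 12 = 0.5%/month): $581,190.00 × ((1 + 0.005)^13 − 1) = $38,931.7101…
Total = $581,190.00 + $74,101.7250 + $38,931.7101… = $694,223.44

$694,223.44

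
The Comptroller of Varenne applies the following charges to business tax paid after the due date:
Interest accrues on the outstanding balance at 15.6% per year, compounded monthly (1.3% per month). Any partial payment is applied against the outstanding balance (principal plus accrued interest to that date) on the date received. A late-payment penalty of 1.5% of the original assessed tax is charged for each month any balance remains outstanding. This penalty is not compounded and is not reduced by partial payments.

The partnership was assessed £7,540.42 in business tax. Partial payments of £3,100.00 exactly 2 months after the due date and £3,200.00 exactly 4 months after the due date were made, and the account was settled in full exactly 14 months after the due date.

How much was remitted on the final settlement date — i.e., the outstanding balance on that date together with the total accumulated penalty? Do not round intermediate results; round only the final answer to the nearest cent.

£3,357.56

Balance at month 2: £7,540.4200 × (1 + 0.013)^2 = £7,737.7453…
After £3,100.00 payment: £7,737.7453… − £3,100.00 = £4,637.7453…
Balance at month 4: £4,637.7453… × (1 + 0.013)^2 = £4,759.1104…
After £3,200.00 payment: £4,759.1104… − £3,200.00 = £1,559.1104…
Balance at month 14: £1,559.1104… × (1 + 0.013)^10 = £1,774.0723…
Penalty: 14 × 1.5% × £7,540.42 = £1,583.49…
Final settlement = outstanding balance + penalty = £1,774.0723… + £1,583.49… = £3,357.56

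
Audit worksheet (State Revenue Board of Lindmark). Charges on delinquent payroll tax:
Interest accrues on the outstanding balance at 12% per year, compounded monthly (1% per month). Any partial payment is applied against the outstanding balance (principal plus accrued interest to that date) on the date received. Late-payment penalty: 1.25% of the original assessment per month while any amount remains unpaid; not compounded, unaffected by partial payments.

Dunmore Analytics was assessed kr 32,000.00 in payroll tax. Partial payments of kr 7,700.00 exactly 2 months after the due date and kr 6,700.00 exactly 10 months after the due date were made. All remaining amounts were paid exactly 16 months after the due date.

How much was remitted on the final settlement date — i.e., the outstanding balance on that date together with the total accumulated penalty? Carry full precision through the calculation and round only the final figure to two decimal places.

kr 27,959.38

Balance at month 2: kr 32,000.0000 × (1 + 0.01)^2 = kr 32,643.2000
After kr 7,700.00 payment: kr 32,643.2000 − kr 7,700.00 = kr 24,943.2000
Balance at month 10: kr 24,943.2000 × (1 + 0.01)^8 = kr 27,009.9114…
After kr 6,700.00 payment: kr 27,009.9114… − kr 6,700.00 = kr 20,309.9114…
Balance at month 16: kr 20,309.9114… × (1 + 0.01)^6 = kr 21,559.3802…
Penalty: 16 × 1.25% × kr 32,000.00 = kr 6,400.00
Final settlement = outstanding balance + penalty = kr 21,559.3802… + kr 6,400.00 = kr 27,959.38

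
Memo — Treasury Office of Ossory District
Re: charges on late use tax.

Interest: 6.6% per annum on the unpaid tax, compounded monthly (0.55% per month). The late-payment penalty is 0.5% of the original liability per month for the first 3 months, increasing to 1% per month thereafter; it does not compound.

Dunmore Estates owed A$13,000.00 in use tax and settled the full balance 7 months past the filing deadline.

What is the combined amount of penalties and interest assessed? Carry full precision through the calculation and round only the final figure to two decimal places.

Penalty, months 1–3: 3 × 0.5% × A$13,000.00 = A$195.00
Penalty, months 4–7: 4 × 1% × A$13,000.00 = A$520.00
Interest: A$13,000.00 × ((1 + 0.0055)^7 − 1) = A$13,000.00 × 0.0391411… = A$508.8344…
Penalties + interest = A$715.0000 + A$508.8344… = A$1,223.83

A$1,223.83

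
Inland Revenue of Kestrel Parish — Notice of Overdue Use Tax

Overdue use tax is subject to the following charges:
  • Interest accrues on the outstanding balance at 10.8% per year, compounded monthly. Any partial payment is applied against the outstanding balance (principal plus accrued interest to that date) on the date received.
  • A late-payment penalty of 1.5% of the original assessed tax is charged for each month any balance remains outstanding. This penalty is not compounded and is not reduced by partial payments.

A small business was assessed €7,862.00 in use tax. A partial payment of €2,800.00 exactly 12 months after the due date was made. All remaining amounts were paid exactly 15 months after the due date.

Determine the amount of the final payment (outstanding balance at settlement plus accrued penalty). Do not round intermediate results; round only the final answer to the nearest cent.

Monthly rate = 10.8% ÷ 12 = 0.9%
Balance at month 12: €7,862.0000 × (1 + 0.009)^12 = €8,754.4131…
After €2,800.00 payment: €8,754.4131… − €2,800.00 = €5,954.4131…
Balance at month 15: €5,954.4131… × (1 + 0.009)^3 = €6,116.6335…
Penalty: 15 × 1.5% × €7,862.00 = €1,768.95
Final settlement = outstanding balance + penalty = €6,116.6335… + €1,768.95 = €7,885.58

€7,885.58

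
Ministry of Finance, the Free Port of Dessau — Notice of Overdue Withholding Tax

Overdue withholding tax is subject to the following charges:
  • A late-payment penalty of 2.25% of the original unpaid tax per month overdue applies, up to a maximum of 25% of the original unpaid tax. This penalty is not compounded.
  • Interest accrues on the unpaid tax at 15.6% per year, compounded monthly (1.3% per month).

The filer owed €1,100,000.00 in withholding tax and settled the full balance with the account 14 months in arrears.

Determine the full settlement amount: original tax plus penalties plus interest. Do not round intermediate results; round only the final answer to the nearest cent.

€1,593,028.86

Penalty (uncapped): 14 × 2.25% × €1,100,000.00 = €346,500.00; cap = 25% × €1,100,000.00 = €275,000.00 → penalty = €275,000.00
Interest: €1,100,000.00 × ((1 + 0.013)^14 − 1) = €1,100,000.00 × 0.1982081… = €218,028.8612…
Total = €1,100,000.00 + €275,000.0000 + €218,028.8612… = €1,593,028.86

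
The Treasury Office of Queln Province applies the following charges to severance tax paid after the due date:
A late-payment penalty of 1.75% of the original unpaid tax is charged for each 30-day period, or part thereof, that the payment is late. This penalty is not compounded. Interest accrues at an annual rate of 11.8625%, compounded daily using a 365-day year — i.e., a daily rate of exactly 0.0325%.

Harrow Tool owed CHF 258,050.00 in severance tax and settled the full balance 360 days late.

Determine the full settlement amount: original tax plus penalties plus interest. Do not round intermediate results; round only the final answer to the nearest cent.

CHF 344,264.00

Penalty periods: ⌈360/30⌉ = 12; penalty = 12 × 1.75% × CHF 258,050.00 = CHF 54,190.50
Interest: CHF 258,050.00 × ((1 + 0.000325)^360 − 1) = CHF 258,050.00 × 0.12409806… = CHF 32,023.5050…
Total = CHF 258,050.00 + CHF 54,190.5000 + CHF 32,023.5050… = CHF 344,264.00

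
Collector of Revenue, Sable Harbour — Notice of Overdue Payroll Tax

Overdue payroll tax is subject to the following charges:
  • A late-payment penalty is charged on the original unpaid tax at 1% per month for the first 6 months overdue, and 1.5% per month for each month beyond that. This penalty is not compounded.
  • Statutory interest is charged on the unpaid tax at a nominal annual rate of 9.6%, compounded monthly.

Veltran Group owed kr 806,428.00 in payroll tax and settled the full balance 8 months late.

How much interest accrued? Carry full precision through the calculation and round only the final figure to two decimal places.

Interest (9.6%/yr ÷ 12 = 0.8%/month): kr 806,428.00 × ((1 + 0.008)^8 − 1) = kr 53,079.8656…

kr 53,079.87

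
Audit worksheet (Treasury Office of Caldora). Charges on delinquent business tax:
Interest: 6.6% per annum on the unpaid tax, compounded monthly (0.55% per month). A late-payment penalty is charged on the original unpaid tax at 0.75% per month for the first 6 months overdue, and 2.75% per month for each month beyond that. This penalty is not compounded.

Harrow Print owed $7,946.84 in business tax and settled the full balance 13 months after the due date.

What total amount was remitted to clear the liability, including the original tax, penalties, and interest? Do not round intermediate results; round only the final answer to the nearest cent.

$10,421.55

Penalty, months 1–6: 6 × 0.75% × $7,946.84 = $357.61…
Penalty, months 7–13: 7 × 2.75% × $7,946.84 = $1,529.77…
Interest: $7,946.84 × ((1 + 0.0055)^13 − 1) = $7,946.84 × 0.0739077… = $587.3330…
Total = $7,946.84 + $1,887.3745 + $587.3330… = $10,421.55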